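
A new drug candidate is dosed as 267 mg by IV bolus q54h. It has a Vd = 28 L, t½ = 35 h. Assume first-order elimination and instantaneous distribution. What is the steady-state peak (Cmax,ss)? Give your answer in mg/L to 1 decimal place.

14.5 mg/L

τ/t½ = 54/35 ≈ 1.5429, so fraction remaining f = (1/2)^(54/35) ≈ 0.3432.
At steady state, accumulation factor R = 1/(1 − e^(−kτ)) ≈ 1.5225.
Each bolus raises the concentration by D/Vd = 267/28 ≈ 9.536 mg/L.
Steady-state peak Cmax,ss = C₀·R ≈ 9.536 × 1.5225 ≈ 14.519 mg/L.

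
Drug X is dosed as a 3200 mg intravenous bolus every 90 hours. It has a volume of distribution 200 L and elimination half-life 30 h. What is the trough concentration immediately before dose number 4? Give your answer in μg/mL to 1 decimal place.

f = (1/2)^(τ/t½) = (1/2)^(90/30) ≈ 0.1250.
C₀ = D/Vd = 3200/200 ≈ 16.000 μg/mL.
Before the 4th dose, 3 doses have been given. Superposition: Cmin = C₀·(f + f² + … + f^3).
≈ 16.000 × (0.1250 + 0.0156 + 0.0020) ≈ 16.000 × 0.1426 ≈ 2.282 μg/mL.

2.3 μg/mL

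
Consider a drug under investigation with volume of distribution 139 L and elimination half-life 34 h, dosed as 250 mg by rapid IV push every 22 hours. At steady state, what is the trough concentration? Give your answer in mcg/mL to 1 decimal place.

Over one 22-h interval, 22/34 ≈ 0.64706 half-lives elapse, leaving f ≈ 0.6386 of each dose.
Single-dose peak C₀ = D/Vd = 250/139 ≈ 1.799 mcg/mL.
Steady-state trough Cmin,ss = C₀·f/(1−f) ≈ 1.799 × 0.6386/0.3614 ≈ 3.179 mcg/mL.

3.2 mcg/mL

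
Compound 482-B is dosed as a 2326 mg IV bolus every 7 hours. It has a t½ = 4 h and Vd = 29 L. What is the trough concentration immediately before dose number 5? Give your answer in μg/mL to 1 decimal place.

f = (1/2)^(τ/t½) = (1/2)^(7/4) ≈ 0.2973.
C₀ = D/Vd = 2326/29 ≈ 80.207 μg/mL.
Before the 5th dose, 4 doses have been given. Superposition: Cmin = C₀·(f + f² + … + f^4).
≈ 80.207 × (0.2973 + 0.0884 + 0.0263 + 0.0078) ≈ 80.207 × 0.4198 ≈ 33.671 μg/mL.

33.7 μg/mL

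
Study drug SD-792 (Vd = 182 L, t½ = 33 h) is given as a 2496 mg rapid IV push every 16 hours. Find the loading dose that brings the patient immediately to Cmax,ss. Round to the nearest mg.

8745 mg

f = (1/2)^(16/33) ≈ 0.714572; accumulation ratio R = 1/(1−f) ≈ 3.50351.
Loading dose to hit Cmax,ss on first dose: D_load = D_maint·R ≈ 2496 × 3.50351 ≈ 8744.76 mg.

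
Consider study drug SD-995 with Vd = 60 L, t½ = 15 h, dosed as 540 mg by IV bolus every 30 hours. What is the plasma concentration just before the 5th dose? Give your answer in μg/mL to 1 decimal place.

3.0 μg/mL

f = (1/2)^(τ/t½) = (1/2)^(30/15) ≈ 0.2500.
C₀ = D/Vd = 540/60 ≈ 9.000 μg/mL.
Before the 5th dose, 4 doses have been given. Superposition: Cmin = C₀·(f + f² + … + f^4).
≈ 9.000 × (0.2500 + 0.0625 + 0.0156 + 0.0039) ≈ 9.000 × 0.3320 ≈ 2.988 μg/mL.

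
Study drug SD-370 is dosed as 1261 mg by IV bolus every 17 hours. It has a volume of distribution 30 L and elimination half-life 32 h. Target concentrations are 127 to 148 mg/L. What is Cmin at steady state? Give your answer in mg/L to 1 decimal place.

τ/t½ = 17/32 ≈ 0.53125, so fraction remaining f = (1/2)^(17/32) ≈ 0.6920.
Single-dose peak C₀ = D/Vd = 1261/30 ≈ 42.033 mg/L.
Steady-state trough Cmin,ss = C₀·f/(1−f) ≈ 42.033 × 0.6920/0.3080 ≈ 94.438 mg/L.
Trough 94.4 mg/L vs MEC 127 mg/L: subtherapeutic.

94.4 mg/L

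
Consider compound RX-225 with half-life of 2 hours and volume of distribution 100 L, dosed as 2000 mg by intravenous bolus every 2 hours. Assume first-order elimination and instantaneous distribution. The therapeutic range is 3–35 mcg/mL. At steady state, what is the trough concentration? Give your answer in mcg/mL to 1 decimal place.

20.0 mcg/mL

The dosing interval is 1 half-life, so f = 2^(−1) = 0.5.
Accumulation ratio R = 1/(1 − f) = 1/0.5 = 2/1.
Single-dose peak C₀ = D/Vd = 2000/100 = 20 mcg/mL.
Steady-state peak Cmax,ss = C₀·R = 20 × 2/1 ≈ 40.000 mcg/mL.
Steady-state trough Cmin,ss = Cmax,ss·f ≈ 40.000 × 0.5 ≈ 20.000 mcg/mL.
Trough 20.0 mcg/mL vs MEC 3 mcg/mL: adequate.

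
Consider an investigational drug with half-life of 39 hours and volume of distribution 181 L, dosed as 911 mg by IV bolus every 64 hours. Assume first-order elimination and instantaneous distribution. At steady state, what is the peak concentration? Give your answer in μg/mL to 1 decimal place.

7.4 μg/mL

k = ln2/t½ = ln2/39 ≈ 0.017773 h⁻¹; fraction remaining f = e^(−kτ) = e^(−0.017773×64) ≈ 0.3206.
At steady state, accumulation factor R = 1/(1 − e^(−kτ)) ≈ 1.4719.
Each bolus raises the concentration by D/Vd = 911/181 ≈ 5.033 μg/mL.
Cmax,ss = C₀/(1 − f) ≈ 5.033/0.6794 ≈ 7.408 μg/mL.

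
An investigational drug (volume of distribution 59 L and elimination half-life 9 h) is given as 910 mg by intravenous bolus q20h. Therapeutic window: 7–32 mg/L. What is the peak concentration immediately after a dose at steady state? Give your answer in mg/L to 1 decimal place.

19.6 mg/L

k = ln2/t½ = ln2/9 ≈ 0.077016 h⁻¹; fraction remaining f = e^(−kτ) = e^(−0.077016×20) ≈ 0.2143.
Accumulation ratio R = 1/(1 − f) ≈ 1/0.7857 ≈ 1.2728.
Single-dose peak C₀ = D/Vd = 910/59 ≈ 15.424 mg/L.
Steady-state peak Cmax,ss = C₀·R ≈ 15.424 × 1.2728 ≈ 19.632 mg/L.
Peak 19.6 mg/L vs MTC 32 mg/L: below toxic threshold.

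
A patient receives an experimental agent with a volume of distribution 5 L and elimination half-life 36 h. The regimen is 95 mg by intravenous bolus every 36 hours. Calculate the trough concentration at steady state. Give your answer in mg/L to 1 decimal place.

19.0 mg/L

τ = 36 h = 1 half-life, so f = (1/2)^1 = 0.5.
Accumulation ratio R = 1/(1 − f) = 1/0.5 = 2/1.
Single-dose peak C₀ = D/Vd = 95/5 = 19 mg/L.
Steady-state peak Cmax,ss = C₀·R = 19 × 2/1 ≈ 38.000 mg/L.
Steady-state trough Cmin,ss = Cmax,ss·f ≈ 38.000 × 0.5 ≈ 19.000 mg/L.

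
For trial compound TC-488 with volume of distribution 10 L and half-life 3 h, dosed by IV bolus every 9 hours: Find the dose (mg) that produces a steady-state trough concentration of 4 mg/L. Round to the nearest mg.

τ/t½ = 9/3 ≈ 3, so f = (1/2)^(9/3) ≈ 0.125000.
Cmin,ss = (D/Vd)·f/(1−f), so D = Cmin,ss·Vd·(1−f)/f.
D = 4 × 10 × (1−f)/f ≈ 4 × 10 × 7.00000 ≈ 280.00 mg.

280 mg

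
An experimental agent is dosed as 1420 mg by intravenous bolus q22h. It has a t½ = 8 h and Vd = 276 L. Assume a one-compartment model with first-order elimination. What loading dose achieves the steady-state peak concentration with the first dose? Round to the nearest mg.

1668 mg

f = (1/2)^(22/8) ≈ 0.148651; accumulation ratio R = 1/(1−f) ≈ 1.17461.
Loading dose to hit Cmax,ss on first dose: D_load = D_maint·R ≈ 1420 × 1.17461 ≈ 1667.95 mg.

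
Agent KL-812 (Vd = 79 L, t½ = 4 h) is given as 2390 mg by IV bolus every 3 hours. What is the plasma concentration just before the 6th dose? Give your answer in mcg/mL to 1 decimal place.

f = (1/2)^(τ/t½) = (1/2)^(3/4) ≈ 0.5946.
C₀ = D/Vd = 2390/79 ≈ 30.253 mcg/mL.
Before the 6th dose, 5 doses have been given. Superposition: Cmin = C₀·(f + f² + … + f^5).
≈ 30.253 × (0.5946 + 0.3535 + 0.2102 + 0.1250 + 0.0743) ≈ 30.253 × 1.3576 ≈ 41.071 mcg/mL.

41.1 mcg/mL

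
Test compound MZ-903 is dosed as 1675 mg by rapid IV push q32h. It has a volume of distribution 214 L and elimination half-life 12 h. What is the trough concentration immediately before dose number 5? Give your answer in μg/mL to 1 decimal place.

f = (1/2)^(τ/t½) = (1/2)^(32/12) ≈ 0.1575.
C₀ = D/Vd = 1675/214 ≈ 7.827 μg/mL.
Before the 5th dose, 4 doses have been given. Superposition: Cmin = C₀·(f + f² + … + f^4).
≈ 7.827 × (0.1575 + 0.0248 + 0.0039 + 0.0006) ≈ 7.827 × 0.1868 ≈ 1.462 μg/mL.

1.5 μg/mL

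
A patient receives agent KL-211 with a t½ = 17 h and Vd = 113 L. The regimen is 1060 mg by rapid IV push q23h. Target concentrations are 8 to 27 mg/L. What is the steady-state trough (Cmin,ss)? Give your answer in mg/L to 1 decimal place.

Over one 23-h interval, 23/17 ≈ 1.3529 half-lives elapse, leaving f ≈ 0.3915 of each dose.
Accumulation ratio R = 1/(1 − f) ≈ 1/0.6085 ≈ 1.6434.
Each bolus raises the concentration by D/Vd = 1060/113 ≈ 9.381 mg/L.
Cmax,ss = C₀/(1 − f) ≈ 9.381/0.6085 ≈ 15.417 mg/L.
One interval later, Cmin,ss = Cmax,ss·e^(−kτ) ≈ 15.417 × 0.3915 ≈ 6.036 mg/L.
Trough 6.0 mg/L vs MEC 8 mg/L: subtherapeutic.

6.0 mg/L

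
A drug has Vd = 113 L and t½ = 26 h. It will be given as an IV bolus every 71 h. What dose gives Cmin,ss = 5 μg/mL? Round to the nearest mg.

3186 mg

τ/t½ = 71/26 ≈ 2.7308, so f = (1/2)^(71/26) ≈ 0.150646.
Cmin,ss = (D/Vd)·f/(1−f), so D = Cmin,ss·Vd·(1−f)/f.
D = 5 × 113 × (1−f)/f ≈ 5 × 113 × 5.63808 ≈ 3185.52 mg.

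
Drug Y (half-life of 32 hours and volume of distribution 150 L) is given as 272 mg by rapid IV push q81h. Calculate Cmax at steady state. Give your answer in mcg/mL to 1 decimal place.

2.2 mcg/mL

τ/t½ = 81/32 ≈ 2.5312, so fraction remaining f = (1/2)^(81/32) ≈ 0.1730.
At steady state, accumulation factor R = 1/(1 − e^(−kτ)) ≈ 1.2092.
Single-dose peak C₀ = D/Vd = 272/150 ≈ 1.813 mcg/mL.
Steady-state peak Cmax,ss = C₀·R ≈ 1.813 × 1.2092 ≈ 2.192 mcg/mL.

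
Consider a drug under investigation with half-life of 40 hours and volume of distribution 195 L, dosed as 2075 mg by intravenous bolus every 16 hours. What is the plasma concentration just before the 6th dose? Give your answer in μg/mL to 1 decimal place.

25.0 μg/mL

f = (1/2)^(τ/t½) = (1/2)^(16/40) ≈ 0.7579.
C₀ = D/Vd = 2075/195 ≈ 10.641 μg/mL.
Before the 6th dose, 5 doses have been given. Superposition: Cmin = C₀·(f + f² + … + f^5).
≈ 10.641 × (0.7579 + 0.5744 + 0.4353 + 0.3299 + 0.2501) ≈ 10.641 × 2.3476 ≈ 24.981 μg/mL.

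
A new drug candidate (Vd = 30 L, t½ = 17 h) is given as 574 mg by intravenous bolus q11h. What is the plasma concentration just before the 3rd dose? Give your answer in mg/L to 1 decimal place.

20.0 mg/L

f = (1/2)^(τ/t½) = (1/2)^(11/17) ≈ 0.6386.
C₀ = D/Vd = 574/30 ≈ 19.133 mg/L.
Before the 3rd dose, 2 doses have been given. Superposition: Cmin = C₀·(f + f²).
≈ 19.133 × (0.6386 + 0.4078) ≈ 19.133 × 1.0464 ≈ 20.021 mg/L.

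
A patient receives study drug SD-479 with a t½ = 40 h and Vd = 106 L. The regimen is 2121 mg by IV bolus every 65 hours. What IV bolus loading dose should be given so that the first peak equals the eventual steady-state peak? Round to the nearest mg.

f = (1/2)^(65/40) ≈ 0.324210; accumulation ratio R = 1/(1−f) ≈ 1.47975.
Loading dose to hit Cmax,ss on first dose: D_load = D_maint·R ≈ 2121 × 1.47975 ≈ 3138.55 mg.

3139 mg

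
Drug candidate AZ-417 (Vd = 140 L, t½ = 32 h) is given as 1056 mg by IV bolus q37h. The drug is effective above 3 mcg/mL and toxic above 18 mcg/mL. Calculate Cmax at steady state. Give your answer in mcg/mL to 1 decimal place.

13.7 mcg/mL

τ/t½ = 37/32 ≈ 1.1562, so fraction remaining f = (1/2)^(37/32) ≈ 0.4487.
At steady state, accumulation factor R = 1/(1 − e^(−kτ)) ≈ 1.8139.
Single-dose peak C₀ = D/Vd = 1056/140 ≈ 7.543 mcg/mL.
Steady-state peak Cmax,ss = C₀·R ≈ 7.543 × 1.8139 ≈ 13.682 mcg/mL.
Peak 13.7 mcg/mL vs MTC 18 mcg/mL: below toxic threshold.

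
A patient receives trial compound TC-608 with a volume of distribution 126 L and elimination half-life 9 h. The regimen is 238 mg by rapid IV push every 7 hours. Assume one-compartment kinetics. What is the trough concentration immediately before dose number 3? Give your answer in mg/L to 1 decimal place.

f = (1/2)^(τ/t½) = (1/2)^(7/9) ≈ 0.5833.
C₀ = D/Vd = 238/126 ≈ 1.889 mg/L.
Before the 3rd dose, 2 doses have been given. Superposition: Cmin = C₀·(f + f²).
≈ 1.889 × (0.5833 + 0.3402) ≈ 1.889 × 0.9235 ≈ 1.744 mg/L.

1.7 mg/L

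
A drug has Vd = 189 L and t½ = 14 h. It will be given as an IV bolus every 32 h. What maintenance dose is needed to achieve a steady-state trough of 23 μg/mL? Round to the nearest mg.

τ/t½ = 32/14 ≈ 2.2857, so f = (1/2)^(32/14) ≈ 0.205084.
Cmin,ss = (D/Vd)·f/(1−f), so D = Cmin,ss·Vd·(1−f)/f.
D = 23 × 189 × (1−f)/f ≈ 23 × 189 × 3.87605 ≈ 16849.19 mg.

16849 mg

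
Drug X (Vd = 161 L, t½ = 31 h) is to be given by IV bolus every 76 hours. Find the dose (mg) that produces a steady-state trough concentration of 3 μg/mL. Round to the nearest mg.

τ/t½ = 76/31 ≈ 2.4516, so f = (1/2)^(76/31) ≈ 0.182806.
Cmin,ss = (D/Vd)·f/(1−f), so D = Cmin,ss·Vd·(1−f)/f.
D = 3 × 161 × (1−f)/f ≈ 3 × 161 × 4.47028 ≈ 2159.15 mg.

2159 mg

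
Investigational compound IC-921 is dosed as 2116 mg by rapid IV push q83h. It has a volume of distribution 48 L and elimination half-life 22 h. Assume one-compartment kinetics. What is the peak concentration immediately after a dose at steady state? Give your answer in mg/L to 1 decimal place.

47.6 mg/L

k = ln2/t½ = ln2/22 ≈ 0.031507 h⁻¹; fraction remaining f = e^(−kτ) = e^(−0.031507×83) ≈ 0.0732.
At steady state, accumulation factor R = 1/(1 − e^(−kτ)) ≈ 1.0790.
Single-dose peak C₀ = D/Vd = 2116/48 ≈ 44.083 mg/L.
Steady-state peak Cmax,ss = C₀·R ≈ 44.083 × 1.0790 ≈ 47.566 mg/L.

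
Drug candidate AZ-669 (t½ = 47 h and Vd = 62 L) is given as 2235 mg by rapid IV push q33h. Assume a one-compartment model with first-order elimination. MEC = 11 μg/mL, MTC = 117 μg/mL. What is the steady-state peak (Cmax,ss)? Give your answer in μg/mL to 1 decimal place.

93.6 μg/mL

Over one 33-h interval, 33/47 ≈ 0.70213 half-lives elapse, leaving f ≈ 0.6147 of each dose.
At steady state, accumulation factor R = 1/(1 − e^(−kτ)) ≈ 2.5954.
Single-dose peak C₀ = D/Vd = 2235/62 ≈ 36.048 μg/mL.
Cmax,ss = C₀/(1 − f) ≈ 36.048/0.3853 ≈ 93.558 μg/mL.
Peak 93.6 μg/mL vs MTC 117 μg/mL: below toxic threshold.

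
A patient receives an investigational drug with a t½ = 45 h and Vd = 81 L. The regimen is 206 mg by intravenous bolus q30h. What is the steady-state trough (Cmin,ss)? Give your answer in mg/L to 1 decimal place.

k = ln2/t½ = ln2/45 ≈ 0.015403 h⁻¹; fraction remaining f = e^(−kτ) = e^(−0.015403×30) ≈ 0.6300.
Each bolus raises the concentration by D/Vd = 206/81 ≈ 2.543 mg/L.
Steady-state trough Cmin,ss = C₀·f/(1−f) ≈ 2.543 × 0.6300/0.3700 ≈ 4.330 mg/L.

4.3 mg/L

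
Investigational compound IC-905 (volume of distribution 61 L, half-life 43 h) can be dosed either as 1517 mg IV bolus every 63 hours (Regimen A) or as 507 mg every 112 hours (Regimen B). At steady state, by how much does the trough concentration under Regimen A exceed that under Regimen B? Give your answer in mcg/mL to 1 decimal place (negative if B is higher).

12.5 mcg/mL

Regimen A: f = (1/2)^(63/43) ≈ 0.3622; Cmin,ss = (1517/61)·f/(1−f) ≈ 14.123 mcg/mL.
Regimen B: f = (1/2)^(112/43) ≈ 0.1644; Cmin,ss = (507/61)·f/(1−f) ≈ 1.635 mcg/mL.
Difference ≈ 14.123 − 1.635 ≈ 12.488 mcg/mL.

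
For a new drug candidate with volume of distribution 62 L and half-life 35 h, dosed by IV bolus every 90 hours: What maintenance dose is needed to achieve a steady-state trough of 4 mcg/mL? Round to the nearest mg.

1226 mg

τ/t½ = 90/35 ≈ 2.5714, so f = (1/2)^(90/35) ≈ 0.168238.
Cmin,ss = (D/Vd)·f/(1−f), so D = Cmin,ss·Vd·(1−f)/f.
D = 4 × 62 × (1−f)/f ≈ 4 × 62 × 4.94396 ≈ 1226.10 mg.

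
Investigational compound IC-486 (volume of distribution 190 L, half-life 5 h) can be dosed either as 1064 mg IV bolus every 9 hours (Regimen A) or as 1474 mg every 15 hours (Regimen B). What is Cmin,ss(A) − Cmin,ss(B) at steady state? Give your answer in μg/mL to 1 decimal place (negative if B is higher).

1.1 μg/mL

Regimen A: f = (1/2)^(9/5) ≈ 0.2872; Cmin,ss = (1064/190)·f/(1−f) ≈ 2.256 μg/mL.
Regimen B: f = (1/2)^(15/5) ≈ 0.1250; Cmin,ss = (1474/190)·f/(1−f) ≈ 1.108 μg/mL.
Difference ≈ 2.256 − 1.108 ≈ 1.148 μg/mL.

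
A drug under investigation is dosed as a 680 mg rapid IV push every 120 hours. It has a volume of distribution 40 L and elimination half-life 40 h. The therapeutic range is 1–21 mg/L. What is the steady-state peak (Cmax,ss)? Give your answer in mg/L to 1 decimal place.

19.4 mg/L

τ = 120 h = 3 half-lives, so f = (1/2)^3 = 0.125.
Accumulation ratio R = 1/(1 − f) = 1/0.875 = 8/7.
Single-dose peak C₀ = D/Vd = 680/40 = 17 mg/L.
Steady-state peak Cmax,ss = C₀·R = 17 × 8/7 ≈ 19.429 mg/L.
Peak 19.4 mg/L vs MTC 21 mg/L: below toxic threshold.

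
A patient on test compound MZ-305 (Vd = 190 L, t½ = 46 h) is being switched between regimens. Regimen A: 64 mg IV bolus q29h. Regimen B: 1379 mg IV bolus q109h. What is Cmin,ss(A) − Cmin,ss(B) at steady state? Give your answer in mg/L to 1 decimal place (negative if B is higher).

-1.1 mg/L

Regimen A: f = (1/2)^(29/46) ≈ 0.6460; Cmin,ss = (64/190)·f/(1−f) ≈ 0.615 mg/L.
Regimen B: f = (1/2)^(109/46) ≈ 0.1935; Cmin,ss = (1379/190)·f/(1−f) ≈ 1.741 mg/L.
Difference ≈ 0.615 − 1.741 ≈ -1.126 mg/L.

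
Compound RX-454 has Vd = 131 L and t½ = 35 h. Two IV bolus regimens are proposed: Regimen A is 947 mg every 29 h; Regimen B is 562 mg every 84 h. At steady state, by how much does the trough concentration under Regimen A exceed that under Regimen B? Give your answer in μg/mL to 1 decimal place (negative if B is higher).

Regimen A: f = (1/2)^(29/35) ≈ 0.5631; Cmin,ss = (947/131)·f/(1−f) ≈ 9.317 μg/mL.
Regimen B: f = (1/2)^(84/35) ≈ 0.1895; Cmin,ss = (562/131)·f/(1−f) ≈ 1.003 μg/mL.
Difference ≈ 9.317 − 1.003 ≈ 8.314 μg/mL.

8.3 μg/mL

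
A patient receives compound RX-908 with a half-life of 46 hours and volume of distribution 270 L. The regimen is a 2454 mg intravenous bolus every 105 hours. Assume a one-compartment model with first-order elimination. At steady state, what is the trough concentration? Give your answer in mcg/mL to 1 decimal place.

2.4 mcg/mL

τ/t½ = 105/46 ≈ 2.2826, so fraction remaining f = (1/2)^(105/46) ≈ 0.2055.
Accumulation ratio R = 1/(1 − f) ≈ 1/0.7945 ≈ 1.2587.
Each bolus raises the concentration by D/Vd = 2454/270 ≈ 9.089 mcg/mL.
Steady-state peak Cmax,ss = C₀·R ≈ 9.089 × 1.2587 ≈ 11.440 mcg/mL.
Steady-state trough Cmin,ss = Cmax,ss·f ≈ 11.440 × 0.2055 ≈ 2.351 mcg/mL.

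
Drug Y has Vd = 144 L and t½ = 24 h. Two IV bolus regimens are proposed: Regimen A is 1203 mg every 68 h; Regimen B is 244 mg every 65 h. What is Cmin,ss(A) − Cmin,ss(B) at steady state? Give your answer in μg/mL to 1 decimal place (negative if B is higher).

1.1 μg/mL

Regimen A: f = (1/2)^(68/24) ≈ 0.1403; Cmin,ss = (1203/144)·f/(1−f) ≈ 1.363 μg/mL.
Regimen B: f = (1/2)^(65/24) ≈ 0.1530; Cmin,ss = (244/144)·f/(1−f) ≈ 0.306 μg/mL.
Difference ≈ 1.363 − 0.306 ≈ 1.057 μg/mL.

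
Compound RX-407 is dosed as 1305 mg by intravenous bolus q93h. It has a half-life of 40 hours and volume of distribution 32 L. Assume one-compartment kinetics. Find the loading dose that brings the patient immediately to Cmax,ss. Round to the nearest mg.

1630 mg

f = (1/2)^(93/40) ≈ 0.199575; accumulation ratio R = 1/(1−f) ≈ 1.24934.
Loading dose to hit Cmax,ss on first dose: D_load = D_maint·R ≈ 1305 × 1.24934 ≈ 1630.39 mg.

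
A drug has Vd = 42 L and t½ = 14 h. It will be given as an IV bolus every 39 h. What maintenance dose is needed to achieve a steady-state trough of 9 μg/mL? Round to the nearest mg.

2229 mg

τ/t½ = 39/14 ≈ 2.7857, so f = (1/2)^(39/14) ≈ 0.145016.
Cmin,ss = (D/Vd)·f/(1−f), so D = Cmin,ss·Vd·(1−f)/f.
D = 9 × 42 × (1−f)/f ≈ 9 × 42 × 5.89579 ≈ 2228.61 mg.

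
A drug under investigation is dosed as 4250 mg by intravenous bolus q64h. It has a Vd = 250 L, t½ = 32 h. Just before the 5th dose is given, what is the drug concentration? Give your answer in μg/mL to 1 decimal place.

5.6 μg/mL

f = (1/2)^(τ/t½) = (1/2)^(64/32) ≈ 0.2500.
C₀ = D/Vd = 4250/250 ≈ 17.000 μg/mL.
Before the 5th dose, 4 doses have been given. Superposition: Cmin = C₀·(f + f² + … + f^4).
≈ 17.000 × (0.2500 + 0.0625 + 0.0156 + 0.0039) ≈ 17.000 × 0.3320 ≈ 5.644 μg/mL.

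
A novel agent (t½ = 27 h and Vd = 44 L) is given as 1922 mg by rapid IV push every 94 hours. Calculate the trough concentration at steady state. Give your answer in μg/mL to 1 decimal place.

Over one 94-h interval, 94/27 ≈ 3.4815 half-lives elapse, leaving f ≈ 0.0895 of each dose.
Accumulation ratio R = 1/(1 − f) ≈ 1/0.9105 ≈ 1.0983.
Single-dose peak C₀ = D/Vd = 1922/44 ≈ 43.682 μg/mL.
Steady-state peak Cmax,ss = C₀·R ≈ 43.682 × 1.0983 ≈ 47.976 μg/mL.
Steady-state trough Cmin,ss = Cmax,ss·f ≈ 47.976 × 0.0895 ≈ 4.294 μg/mL.

4.3 μg/mL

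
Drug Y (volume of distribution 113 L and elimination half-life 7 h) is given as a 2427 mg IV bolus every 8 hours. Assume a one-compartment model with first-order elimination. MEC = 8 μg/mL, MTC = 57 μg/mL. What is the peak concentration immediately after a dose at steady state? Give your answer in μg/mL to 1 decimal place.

τ/t½ = 8/7 ≈ 1.1429, so fraction remaining f = (1/2)^(8/7) ≈ 0.4529.
Accumulation ratio R = 1/(1 − f) ≈ 1/0.5471 ≈ 1.8278.
Single-dose peak C₀ = D/Vd = 2427/113 ≈ 21.478 μg/mL.
Steady-state peak Cmax,ss = C₀·R ≈ 21.478 × 1.8278 ≈ 39.257 μg/mL.
Peak 39.3 μg/mL vs MTC 57 μg/mL: below toxic threshold.

39.3 μg/mL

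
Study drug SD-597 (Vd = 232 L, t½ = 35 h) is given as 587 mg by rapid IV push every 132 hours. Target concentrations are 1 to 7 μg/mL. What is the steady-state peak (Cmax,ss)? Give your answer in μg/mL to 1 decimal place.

2.7 μg/mL

k = ln2/t½ = ln2/35 ≈ 0.019804 h⁻¹; fraction remaining f = e^(−kτ) = e^(−0.019804×132) ≈ 0.0732.
Accumulation ratio R = 1/(1 − f) ≈ 1/0.9268 ≈ 1.0790.
Each bolus raises the concentration by D/Vd = 587/232 ≈ 2.530 μg/mL.
Steady-state peak Cmax,ss = C₀·R ≈ 2.530 × 1.0790 ≈ 2.730 μg/mL.
Peak 2.7 μg/mL vs MTC 7 μg/mL: below toxic threshold.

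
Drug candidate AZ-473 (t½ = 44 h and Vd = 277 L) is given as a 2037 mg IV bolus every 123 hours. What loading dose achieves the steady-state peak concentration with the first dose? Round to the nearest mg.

2380 mg

f = (1/2)^(123/44) ≈ 0.144040; accumulation ratio R = 1/(1−f) ≈ 1.16828.
Loading dose to hit Cmax,ss on first dose: D_load = D_maint·R ≈ 2037 × 1.16828 ≈ 2379.79 mg.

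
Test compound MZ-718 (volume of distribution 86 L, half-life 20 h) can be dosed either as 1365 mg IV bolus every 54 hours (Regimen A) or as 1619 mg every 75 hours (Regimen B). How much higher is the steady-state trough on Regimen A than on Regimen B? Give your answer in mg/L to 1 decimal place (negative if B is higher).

1.4 mg/L

Regimen A: f = (1/2)^(54/20) ≈ 0.1539; Cmin,ss = (1365/86)·f/(1−f) ≈ 2.887 mg/L.
Regimen B: f = (1/2)^(75/20) ≈ 0.0743; Cmin,ss = (1619/86)·f/(1−f) ≈ 1.511 mg/L.
Difference ≈ 2.887 − 1.511 ≈ 1.376 mg/L.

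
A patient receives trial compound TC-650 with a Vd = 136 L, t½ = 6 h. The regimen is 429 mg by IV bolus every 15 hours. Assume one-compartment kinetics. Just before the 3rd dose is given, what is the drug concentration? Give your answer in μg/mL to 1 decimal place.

0.7 μg/mL

f = (1/2)^(τ/t½) = (1/2)^(15/6) ≈ 0.1768.
C₀ = D/Vd = 429/136 ≈ 3.154 μg/mL.
Before the 3rd dose, 2 doses have been given. Superposition: Cmin = C₀·(f + f²).
≈ 3.154 × (0.1768 + 0.0313) ≈ 3.154 × 0.2081 ≈ 0.656 μg/mL.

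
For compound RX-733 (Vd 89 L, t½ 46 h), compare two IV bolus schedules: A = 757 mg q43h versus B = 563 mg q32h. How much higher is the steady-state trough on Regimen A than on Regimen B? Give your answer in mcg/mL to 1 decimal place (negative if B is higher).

Regimen A: f = (1/2)^(43/46) ≈ 0.5231; Cmin,ss = (757/89)·f/(1−f) ≈ 9.330 mcg/mL.
Regimen B: f = (1/2)^(32/46) ≈ 0.6174; Cmin,ss = (563/89)·f/(1−f) ≈ 10.208 mcg/mL.
Difference ≈ 9.330 − 10.208 ≈ -0.878 mcg/mL.

-0.9 mcg/mL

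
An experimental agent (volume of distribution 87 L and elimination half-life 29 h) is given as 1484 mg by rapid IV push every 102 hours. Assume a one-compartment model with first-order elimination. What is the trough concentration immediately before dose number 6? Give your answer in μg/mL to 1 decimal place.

f = (1/2)^(τ/t½) = (1/2)^(102/29) ≈ 0.0873.
C₀ = D/Vd = 1484/87 ≈ 17.057 μg/mL.
Before the 6th dose, 5 doses have been given. Superposition: Cmin = C₀·(f + f² + … + f^5).
≈ 17.057 × (0.0873 + 0.0076 + 0.0007 + 0.0001 + 0.0000) ≈ 17.057 × 0.0957 ≈ 1.632 μg/mL.

1.6 μg/mL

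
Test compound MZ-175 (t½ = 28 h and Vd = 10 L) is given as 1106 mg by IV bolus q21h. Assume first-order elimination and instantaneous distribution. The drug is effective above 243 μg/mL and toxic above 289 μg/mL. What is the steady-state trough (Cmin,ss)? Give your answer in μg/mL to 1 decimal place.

k = ln2/t½ = ln2/28 ≈ 0.024755 h⁻¹; fraction remaining f = e^(−kτ) = e^(−0.024755×21) ≈ 0.5946.
Accumulation ratio R = 1/(1 − f) ≈ 1/0.4054 ≈ 2.4667.
Single-dose peak C₀ = D/Vd = 1106/10 ≈ 110.600 μg/mL.
Steady-state peak Cmax,ss = C₀·R ≈ 110.600 × 2.4667 ≈ 272.817 μg/mL.
One interval later, Cmin,ss = Cmax,ss·e^(−kτ) ≈ 272.817 × 0.5946 ≈ 162.217 μg/mL.
Trough 162.2 μg/mL vs MEC 243 μg/mL: subtherapeutic.

162.2 μg/mL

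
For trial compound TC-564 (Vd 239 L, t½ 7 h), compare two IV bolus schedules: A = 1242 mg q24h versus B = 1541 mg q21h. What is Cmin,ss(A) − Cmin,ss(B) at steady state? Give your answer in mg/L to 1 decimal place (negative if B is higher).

-0.4 mg/L

Regimen A: f = (1/2)^(24/7) ≈ 0.0929; Cmin,ss = (1242/239)·f/(1−f) ≈ 0.532 mg/L.
Regimen B: f = (1/2)^(21/7) ≈ 0.1250; Cmin,ss = (1541/239)·f/(1−f) ≈ 0.921 mg/L.
Difference ≈ 0.532 − 0.921 ≈ -0.389 mg/L.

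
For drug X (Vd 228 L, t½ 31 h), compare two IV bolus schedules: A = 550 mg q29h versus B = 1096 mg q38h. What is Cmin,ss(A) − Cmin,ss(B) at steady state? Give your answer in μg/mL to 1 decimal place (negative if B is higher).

Regimen A: f = (1/2)^(29/31) ≈ 0.5229; Cmin,ss = (550/228)·f/(1−f) ≈ 2.644 μg/mL.
Regimen B: f = (1/2)^(38/31) ≈ 0.4276; Cmin,ss = (1096/228)·f/(1−f) ≈ 3.591 μg/mL.
Difference ≈ 2.644 − 3.591 ≈ -0.947 μg/mL.

-0.9 μg/mL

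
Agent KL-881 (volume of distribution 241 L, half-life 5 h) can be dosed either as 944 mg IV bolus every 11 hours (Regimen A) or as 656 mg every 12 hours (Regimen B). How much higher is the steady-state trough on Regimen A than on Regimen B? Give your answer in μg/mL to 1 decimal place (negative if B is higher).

Regimen A: f = (1/2)^(11/5) ≈ 0.2176; Cmin,ss = (944/241)·f/(1−f) ≈ 1.089 μg/mL.
Regimen B: f = (1/2)^(12/5) ≈ 0.1895; Cmin,ss = (656/241)·f/(1−f) ≈ 0.636 μg/mL.
Difference ≈ 1.089 − 0.636 ≈ 0.453 μg/mL.

0.5 μg/mL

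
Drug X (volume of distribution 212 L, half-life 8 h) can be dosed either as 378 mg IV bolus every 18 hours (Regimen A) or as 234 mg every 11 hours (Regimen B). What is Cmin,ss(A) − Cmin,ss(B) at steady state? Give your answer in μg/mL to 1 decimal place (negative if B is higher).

-0.2 μg/mL

Regimen A: f = (1/2)^(18/8) ≈ 0.2102; Cmin,ss = (378/212)·f/(1−f) ≈ 0.475 μg/mL.
Regimen B: f = (1/2)^(11/8) ≈ 0.3856; Cmin,ss = (234/212)·f/(1−f) ≈ 0.693 μg/mL.
Difference ≈ 0.475 − 0.693 ≈ -0.218 μg/mL.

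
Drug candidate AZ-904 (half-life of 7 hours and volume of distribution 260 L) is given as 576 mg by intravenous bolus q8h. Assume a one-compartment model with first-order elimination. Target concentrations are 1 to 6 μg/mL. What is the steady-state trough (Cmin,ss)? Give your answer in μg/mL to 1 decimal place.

1.8 μg/mL

τ/t½ = 8/7 ≈ 1.1429, so fraction remaining f = (1/2)^(8/7) ≈ 0.4529.
Accumulation ratio R = 1/(1 − f) ≈ 1/0.5471 ≈ 1.8278.
Each bolus raises the concentration by D/Vd = 576/260 ≈ 2.215 μg/mL.
Cmax,ss = C₀/(1 − f) ≈ 2.215/0.5471 ≈ 4.049 μg/mL.
One interval later, Cmin,ss = Cmax,ss·e^(−kτ) ≈ 4.049 × 0.4529 ≈ 1.834 μg/mL.
Trough 1.8 μg/mL vs MEC 1 μg/mL: adequate.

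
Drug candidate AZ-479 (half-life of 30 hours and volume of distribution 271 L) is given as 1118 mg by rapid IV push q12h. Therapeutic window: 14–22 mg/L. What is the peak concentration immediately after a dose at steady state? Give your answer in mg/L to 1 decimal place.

17.0 mg/L

τ/t½ = 12/30 ≈ 0.4, so fraction remaining f = (1/2)^(12/30) ≈ 0.7579.
Accumulation ratio R = 1/(1 − f) ≈ 1/0.2421 ≈ 4.1305.
Single-dose peak C₀ = D/Vd = 1118/271 ≈ 4.125 mg/L.
Steady-state peak Cmax,ss = C₀·R ≈ 4.125 × 4.1305 ≈ 17.038 mg/L.
Peak 17.0 mg/L vs MTC 22 mg/L: below toxic threshold.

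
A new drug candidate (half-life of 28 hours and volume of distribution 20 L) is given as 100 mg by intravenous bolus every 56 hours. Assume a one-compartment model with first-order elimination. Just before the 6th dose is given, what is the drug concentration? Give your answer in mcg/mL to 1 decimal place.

1.7 mcg/mL

f = (1/2)^(τ/t½) = (1/2)^(56/28) ≈ 0.2500.
C₀ = D/Vd = 100/20 ≈ 5.000 mcg/mL.
Before the 6th dose, 5 doses have been given. Superposition: Cmin = C₀·(f + f² + … + f^5).
≈ 5.000 × (0.2500 + 0.0625 + 0.0156 + 0.0039 + 0.0010) ≈ 5.000 × 0.3330 ≈ 1.665 mcg/mL.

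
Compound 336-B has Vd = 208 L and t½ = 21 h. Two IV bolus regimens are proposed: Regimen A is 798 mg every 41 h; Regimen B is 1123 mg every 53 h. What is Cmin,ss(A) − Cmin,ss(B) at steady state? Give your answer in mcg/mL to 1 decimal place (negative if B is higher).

Regimen A: f = (1/2)^(41/21) ≈ 0.2584; Cmin,ss = (798/208)·f/(1−f) ≈ 1.337 mcg/mL.
Regimen B: f = (1/2)^(53/21) ≈ 0.1739; Cmin,ss = (1123/208)·f/(1−f) ≈ 1.137 mcg/mL.
Difference ≈ 1.337 − 1.137 ≈ 0.200 mcg/mL.

0.2 mcg/mL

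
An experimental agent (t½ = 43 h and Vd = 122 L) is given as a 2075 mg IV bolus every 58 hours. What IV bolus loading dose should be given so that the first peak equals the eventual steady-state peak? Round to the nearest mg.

3416 mg

f = (1/2)^(58/43) ≈ 0.392608; accumulation ratio R = 1/(1−f) ≈ 1.64638.
Loading dose to hit Cmax,ss on first dose: D_load = D_maint·R ≈ 2075 × 1.64638 ≈ 3416.24 mg.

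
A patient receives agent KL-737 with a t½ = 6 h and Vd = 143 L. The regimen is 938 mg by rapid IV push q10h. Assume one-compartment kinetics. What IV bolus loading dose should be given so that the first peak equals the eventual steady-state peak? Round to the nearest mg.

1369 mg

f = (1/2)^(10/6) ≈ 0.314980; accumulation ratio R = 1/(1−f) ≈ 1.45981.
Loading dose to hit Cmax,ss on first dose: D_load = D_maint·R ≈ 938 × 1.45981 ≈ 1369.30 mg.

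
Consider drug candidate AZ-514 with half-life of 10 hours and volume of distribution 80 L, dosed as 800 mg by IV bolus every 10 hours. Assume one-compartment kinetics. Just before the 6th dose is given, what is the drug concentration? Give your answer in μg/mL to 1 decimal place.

f = (1/2)^(τ/t½) = (1/2)^(10/10) ≈ 0.5000.
C₀ = D/Vd = 800/80 ≈ 10.000 μg/mL.
Before the 6th dose, 5 doses have been given. Superposition: Cmin = C₀·(f + f² + … + f^5).
≈ 10.000 × (0.5000 + 0.2500 + 0.1250 + 0.0625 + 0.0313) ≈ 10.000 × 0.9688 ≈ 9.688 μg/mL.

9.7 μg/mL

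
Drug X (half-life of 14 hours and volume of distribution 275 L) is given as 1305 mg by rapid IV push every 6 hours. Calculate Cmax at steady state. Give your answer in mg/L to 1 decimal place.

18.5 mg/L

τ/t½ = 6/14 ≈ 0.42857, so fraction remaining f = (1/2)^(6/14) ≈ 0.7430.
At steady state, accumulation factor R = 1/(1 − e^(−kτ)) ≈ 3.8911.
Single-dose peak C₀ = D/Vd = 1305/275 ≈ 4.745 mg/L.
Cmax,ss = C₀/(1 − f) ≈ 4.745/0.2570 ≈ 18.463 mg/L.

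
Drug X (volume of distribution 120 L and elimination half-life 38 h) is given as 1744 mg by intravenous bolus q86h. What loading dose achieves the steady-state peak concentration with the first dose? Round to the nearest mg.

2203 mg

f = (1/2)^(86/38) ≈ 0.208316; accumulation ratio R = 1/(1−f) ≈ 1.26313.
Loading dose to hit Cmax,ss on first dose: D_load = D_maint·R ≈ 1744 × 1.26313 ≈ 2202.90 mg.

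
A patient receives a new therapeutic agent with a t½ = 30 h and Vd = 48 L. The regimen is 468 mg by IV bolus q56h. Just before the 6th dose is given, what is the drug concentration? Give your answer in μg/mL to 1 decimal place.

f = (1/2)^(τ/t½) = (1/2)^(56/30) ≈ 0.2742.
C₀ = D/Vd = 468/48 ≈ 9.750 μg/mL.
Before the 6th dose, 5 doses have been given. Superposition: Cmin = C₀·(f + f² + … + f^5).
≈ 9.750 × (0.2742 + 0.0752 + 0.0206 + 0.0057 + 0.0016) ≈ 9.750 × 0.3773 ≈ 3.679 μg/mL.

3.7 μg/mL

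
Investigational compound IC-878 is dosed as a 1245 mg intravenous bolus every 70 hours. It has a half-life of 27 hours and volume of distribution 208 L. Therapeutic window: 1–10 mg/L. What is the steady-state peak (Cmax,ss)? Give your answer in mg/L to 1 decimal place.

7.2 mg/L

τ/t½ = 70/27 ≈ 2.5926, so fraction remaining f = (1/2)^(70/27) ≈ 0.1658.
At steady state, accumulation factor R = 1/(1 − e^(−kτ)) ≈ 1.1988.
Each bolus raises the concentration by D/Vd = 1245/208 ≈ 5.986 mg/L.
Steady-state peak Cmax,ss = C₀·R ≈ 5.986 × 1.1988 ≈ 7.176 mg/L.
Peak 7.2 mg/L vs MTC 10 mg/L: below toxic threshold.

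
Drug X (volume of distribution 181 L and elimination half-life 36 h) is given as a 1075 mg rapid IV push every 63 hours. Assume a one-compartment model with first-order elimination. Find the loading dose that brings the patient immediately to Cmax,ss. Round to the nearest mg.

1530 mg

f = (1/2)^(63/36) ≈ 0.297302; accumulation ratio R = 1/(1−f) ≈ 1.42309.
Loading dose to hit Cmax,ss on first dose: D_load = D_maint·R ≈ 1075 × 1.42309 ≈ 1529.82 mg.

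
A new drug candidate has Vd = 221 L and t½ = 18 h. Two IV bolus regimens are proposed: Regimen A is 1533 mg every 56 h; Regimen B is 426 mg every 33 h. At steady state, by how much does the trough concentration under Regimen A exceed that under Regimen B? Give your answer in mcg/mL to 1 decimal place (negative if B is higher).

0.2 mcg/mL

Regimen A: f = (1/2)^(56/18) ≈ 0.1157; Cmin,ss = (1533/221)·f/(1−f) ≈ 0.908 mcg/mL.
Regimen B: f = (1/2)^(33/18) ≈ 0.2806; Cmin,ss = (426/221)·f/(1−f) ≈ 0.752 mcg/mL.
Difference ≈ 0.908 − 0.752 ≈ 0.156 mcg/mL.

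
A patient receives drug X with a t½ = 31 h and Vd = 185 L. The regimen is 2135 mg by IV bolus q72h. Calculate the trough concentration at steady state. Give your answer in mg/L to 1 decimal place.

2.9 mg/L

Over one 72-h interval, 72/31 ≈ 2.3226 half-lives elapse, leaving f ≈ 0.1999 of each dose.
Accumulation ratio R = 1/(1 − f) ≈ 1/0.8001 ≈ 1.2498.
Single-dose peak C₀ = D/Vd = 2135/185 ≈ 11.541 mg/L.
Steady-state peak Cmax,ss = C₀·R ≈ 11.541 × 1.2498 ≈ 14.424 mg/L.
Steady-state trough Cmin,ss = Cmax,ss·f ≈ 14.424 × 0.1999 ≈ 2.883 mg/L.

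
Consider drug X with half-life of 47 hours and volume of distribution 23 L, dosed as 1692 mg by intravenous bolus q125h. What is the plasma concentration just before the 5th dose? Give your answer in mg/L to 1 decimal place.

f = (1/2)^(τ/t½) = (1/2)^(125/47) ≈ 0.1583.
C₀ = D/Vd = 1692/23 ≈ 73.565 mg/L.
Before the 5th dose, 4 doses have been given. Superposition: Cmin = C₀·(f + f² + … + f^4).
≈ 73.565 × (0.1583 + 0.0251 + 0.0040 + 0.0006) ≈ 73.565 × 0.1880 ≈ 13.830 mg/L.

13.8 mg/L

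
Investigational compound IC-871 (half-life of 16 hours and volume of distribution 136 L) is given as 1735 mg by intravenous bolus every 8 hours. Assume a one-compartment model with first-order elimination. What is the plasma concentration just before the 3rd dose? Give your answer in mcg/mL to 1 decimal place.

15.4 mcg/mL

f = (1/2)^(τ/t½) = (1/2)^(8/16) ≈ 0.7071.
C₀ = D/Vd = 1735/136 ≈ 12.757 mcg/mL.
Before the 3rd dose, 2 doses have been given. Superposition: Cmin = C₀·(f + f²).
≈ 12.757 × (0.7071 + 0.5000) ≈ 12.757 × 1.2071 ≈ 15.399 mcg/mL.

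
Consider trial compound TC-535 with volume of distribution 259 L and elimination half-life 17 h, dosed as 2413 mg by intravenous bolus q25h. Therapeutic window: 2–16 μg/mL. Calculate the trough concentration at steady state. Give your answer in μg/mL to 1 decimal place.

5.3 μg/mL

Over one 25-h interval, 25/17 ≈ 1.4706 half-lives elapse, leaving f ≈ 0.3608 of each dose.
At steady state, accumulation factor R = 1/(1 − e^(−kτ)) ≈ 1.5645.
Each bolus raises the concentration by D/Vd = 2413/259 ≈ 9.317 μg/mL.
Steady-state peak Cmax,ss = C₀·R ≈ 9.317 × 1.5645 ≈ 14.576 μg/mL.
One interval later, Cmin,ss = Cmax,ss·e^(−kτ) ≈ 14.576 × 0.3608 ≈ 5.259 μg/mL.
Trough 5.3 μg/mL vs MEC 2 μg/mL: adequate.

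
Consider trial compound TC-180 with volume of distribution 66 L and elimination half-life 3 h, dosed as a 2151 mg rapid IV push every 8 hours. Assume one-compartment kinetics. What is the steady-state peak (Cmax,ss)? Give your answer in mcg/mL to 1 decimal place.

38.7 mcg/mL

Over one 8-h interval, 8/3 ≈ 2.6667 half-lives elapse, leaving f ≈ 0.1575 of each dose.
Accumulation ratio R = 1/(1 − f) ≈ 1/0.8425 ≈ 1.1869.
Single-dose peak C₀ = D/Vd = 2151/66 ≈ 32.591 mcg/mL.
Steady-state peak Cmax,ss = C₀·R ≈ 32.591 × 1.1869 ≈ 38.682 mcg/mL.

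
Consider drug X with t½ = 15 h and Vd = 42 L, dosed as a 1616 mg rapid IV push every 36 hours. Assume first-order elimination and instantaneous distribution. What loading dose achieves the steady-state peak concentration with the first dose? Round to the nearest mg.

f = (1/2)^(36/15) ≈ 0.189465; accumulation ratio R = 1/(1−f) ≈ 1.23375.
Loading dose to hit Cmax,ss on first dose: D_load = D_maint·R ≈ 1616 × 1.23375 ≈ 1993.74 mg.

1994 mg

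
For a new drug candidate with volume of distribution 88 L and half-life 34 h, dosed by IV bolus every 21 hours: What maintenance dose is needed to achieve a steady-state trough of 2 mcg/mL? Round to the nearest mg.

94 mg

τ/t½ = 21/34 ≈ 0.61765, so f = (1/2)^(21/34) ≈ 0.651733.
Cmin,ss = (D/Vd)·f/(1−f), so D = Cmin,ss·Vd·(1−f)/f.
D = 2 × 88 × (1−f)/f ≈ 2 × 88 × 0.53437 ≈ 94.05 mg.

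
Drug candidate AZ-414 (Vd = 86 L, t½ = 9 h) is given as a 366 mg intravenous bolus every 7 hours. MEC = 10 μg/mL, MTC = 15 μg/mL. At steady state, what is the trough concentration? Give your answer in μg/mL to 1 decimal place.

6.0 μg/mL

τ/t½ = 7/9 ≈ 0.77778, so fraction remaining f = (1/2)^(7/9) ≈ 0.5833.
At steady state, accumulation factor R = 1/(1 − e^(−kτ)) ≈ 2.3998.
Single-dose peak C₀ = D/Vd = 366/86 ≈ 4.256 μg/mL.
Steady-state peak Cmax,ss = C₀·R ≈ 4.256 × 2.3998 ≈ 10.214 μg/mL.
One interval later, Cmin,ss = Cmax,ss·e^(−kτ) ≈ 10.214 × 0.5833 ≈ 5.958 μg/mL.
Trough 6.0 μg/mL vs MEC 10 μg/mL: subtherapeutic.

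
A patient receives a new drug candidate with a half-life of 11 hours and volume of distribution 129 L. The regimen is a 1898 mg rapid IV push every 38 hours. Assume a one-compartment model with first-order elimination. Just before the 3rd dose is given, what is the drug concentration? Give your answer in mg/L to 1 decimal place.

1.5 mg/L

f = (1/2)^(τ/t½) = (1/2)^(38/11) ≈ 0.0912.
C₀ = D/Vd = 1898/129 ≈ 14.713 mg/L.
Before the 3rd dose, 2 doses have been given. Superposition: Cmin = C₀·(f + f²).
≈ 14.713 × (0.0912 + 0.0083) ≈ 14.713 × 0.0995 ≈ 1.464 mg/L.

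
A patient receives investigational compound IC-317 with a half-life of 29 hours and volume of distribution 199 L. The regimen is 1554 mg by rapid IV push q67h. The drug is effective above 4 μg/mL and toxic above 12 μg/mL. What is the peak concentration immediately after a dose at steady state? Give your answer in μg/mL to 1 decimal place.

9.8 μg/mL

Over one 67-h interval, 67/29 ≈ 2.3103 half-lives elapse, leaving f ≈ 0.2016 of each dose.
At steady state, accumulation factor R = 1/(1 − e^(−kτ)) ≈ 1.2525.
Single-dose peak C₀ = D/Vd = 1554/199 ≈ 7.809 μg/mL.
Steady-state peak Cmax,ss = C₀·R ≈ 7.809 × 1.2525 ≈ 9.781 μg/mL.
Peak 9.8 μg/mL vs MTC 12 μg/mL: below toxic threshold.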